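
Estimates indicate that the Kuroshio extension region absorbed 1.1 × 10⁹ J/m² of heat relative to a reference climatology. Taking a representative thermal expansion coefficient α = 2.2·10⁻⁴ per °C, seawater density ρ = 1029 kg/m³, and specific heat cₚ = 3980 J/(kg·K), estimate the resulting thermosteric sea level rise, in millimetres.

Δh ≈ 59.1 mm

Δh = αQ/(ρcₚ) = 2.2×10⁻⁴ × 1.1×10⁹ / (1029 × 3980) ≈ 0.05909 m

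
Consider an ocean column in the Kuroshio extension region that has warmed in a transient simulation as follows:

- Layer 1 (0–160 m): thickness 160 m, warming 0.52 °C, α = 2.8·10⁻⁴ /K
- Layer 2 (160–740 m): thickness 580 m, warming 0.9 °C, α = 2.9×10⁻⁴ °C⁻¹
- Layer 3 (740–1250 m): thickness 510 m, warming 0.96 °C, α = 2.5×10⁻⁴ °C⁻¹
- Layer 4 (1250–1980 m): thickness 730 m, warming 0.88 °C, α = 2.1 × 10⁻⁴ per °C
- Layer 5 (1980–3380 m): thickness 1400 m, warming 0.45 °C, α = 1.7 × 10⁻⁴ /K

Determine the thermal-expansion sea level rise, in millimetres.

0.52 × 160 × 2.8×10⁻⁴ = 0.023296 m
Layer 2: 0.9 × 580 × 2.9×10⁻⁴ = 0.15138 m
2.5×10⁻⁴ × 0.96 × 510 = 0.12240 m
Layer 4: 730 × 2.1×10⁻⁴ × 0.88 = 0.134904 m
1980–3380 m: 1400 × 1.7×10⁻⁴ × 0.45 = 0.10710 m
Δh = 0.023296 + 0.15138 + 0.12240 + 0.134904 + 0.10710 = 0.53908 m ≈ 539 mm

about 539 mm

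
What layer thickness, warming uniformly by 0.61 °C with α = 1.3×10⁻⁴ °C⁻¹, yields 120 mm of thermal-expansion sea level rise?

about 1500 m

H = Δh/(αΔT) = 0.12 / (1.3×10⁻⁴ × 0.61) ≈ 1513 m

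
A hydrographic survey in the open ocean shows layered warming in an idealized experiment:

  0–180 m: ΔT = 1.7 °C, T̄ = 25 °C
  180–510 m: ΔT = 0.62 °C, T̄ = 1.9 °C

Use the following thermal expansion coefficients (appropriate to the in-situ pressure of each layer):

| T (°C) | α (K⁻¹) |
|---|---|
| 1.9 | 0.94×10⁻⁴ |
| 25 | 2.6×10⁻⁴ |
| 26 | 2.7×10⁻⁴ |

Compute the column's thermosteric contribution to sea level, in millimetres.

about 99 mm

Layer 1 at 25 °C → α = 2.6×10⁻⁴ K⁻¹
Layer 2 at 1.9 °C → α = 0.94×10⁻⁴ K⁻¹
1.7 × 180 × 2.6×10⁻⁴ = 0.07956 m
Layer 2: 330 × 0.94×10⁻⁴ × 0.62 = 0.0192324 m
Δh = 0.07956 + 0.0192324 = 0.0987924 m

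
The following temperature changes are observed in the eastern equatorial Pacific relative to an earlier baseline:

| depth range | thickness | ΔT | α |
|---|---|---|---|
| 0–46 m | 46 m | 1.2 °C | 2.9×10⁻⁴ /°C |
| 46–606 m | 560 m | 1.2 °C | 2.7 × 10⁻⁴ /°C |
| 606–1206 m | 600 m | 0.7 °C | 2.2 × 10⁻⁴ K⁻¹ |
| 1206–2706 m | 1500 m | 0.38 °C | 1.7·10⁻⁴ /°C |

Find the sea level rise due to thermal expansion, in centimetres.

about 38.7 cm

Layer 1: 1.2 × 46 × 2.9×10⁻⁴ = 0.016008 m
Layer 2: 2.7×10⁻⁴ × 1.2 × 560 = 0.18144 m
Layer 3: 0.7 × 2.2×10⁻⁴ × 600 = 0.09240 m
0.38 × 1500 × 1.7×10⁻⁴ = 0.09690 m
Δh = 0.016008 + 0.18144 + 0.09240 + 0.09690 = 0.386748 m ≈ 38.7 cm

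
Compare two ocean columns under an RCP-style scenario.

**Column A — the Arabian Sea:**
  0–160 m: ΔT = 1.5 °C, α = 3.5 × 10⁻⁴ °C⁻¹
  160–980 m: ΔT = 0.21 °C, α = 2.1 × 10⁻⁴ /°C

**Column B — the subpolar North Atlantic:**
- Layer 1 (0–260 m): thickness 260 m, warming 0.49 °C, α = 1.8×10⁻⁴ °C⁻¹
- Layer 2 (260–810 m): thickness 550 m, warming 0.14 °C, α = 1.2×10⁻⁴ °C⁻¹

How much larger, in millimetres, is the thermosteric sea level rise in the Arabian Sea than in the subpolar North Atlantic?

88 mm larger

A 3.5×10⁻⁴ × 1.5 × 160 = 0.08400 m
A 0.21 × 2.1×10⁻⁴ × 820 = 0.036162 m
A total: 0.120162 m
B 260 × 0.49 × 1.8×10⁻⁴ = 0.022932 m
B 1.2×10⁻⁴ × 0.14 × 550 = 0.00924 m
B total: 0.032172 m
Difference: 0.120162 − 0.032172 = 0.08799 m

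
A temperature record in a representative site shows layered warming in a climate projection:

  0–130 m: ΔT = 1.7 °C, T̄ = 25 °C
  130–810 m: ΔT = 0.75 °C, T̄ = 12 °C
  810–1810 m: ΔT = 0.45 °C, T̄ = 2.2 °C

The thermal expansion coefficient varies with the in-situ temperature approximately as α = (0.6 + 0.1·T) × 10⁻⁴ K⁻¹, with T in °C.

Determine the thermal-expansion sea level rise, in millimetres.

Layer 1: α = (0.6 + 0.1×25)×10⁻⁴ = 3.1×10⁻⁴ K⁻¹
Layer 2: α = (0.6 + 0.1×12)×10⁻⁴ = 1.8×10⁻⁴ K⁻¹
Layer 3: α = (0.6 + 0.1×2.2)×10⁻⁴ = 0.82×10⁻⁴ K⁻¹
0–130 m: 1.7 × 130 × 3.1×10⁻⁴ = 0.06851 m
1.8×10⁻⁴ × 680 × 0.75 = 0.09180 m
810–1810 m: 0.45 × 0.82×10⁻⁴ × 1000 = 0.03690 m
Δh = 0.06851 + 0.09180 + 0.03690 = 0.19721 m

197 mm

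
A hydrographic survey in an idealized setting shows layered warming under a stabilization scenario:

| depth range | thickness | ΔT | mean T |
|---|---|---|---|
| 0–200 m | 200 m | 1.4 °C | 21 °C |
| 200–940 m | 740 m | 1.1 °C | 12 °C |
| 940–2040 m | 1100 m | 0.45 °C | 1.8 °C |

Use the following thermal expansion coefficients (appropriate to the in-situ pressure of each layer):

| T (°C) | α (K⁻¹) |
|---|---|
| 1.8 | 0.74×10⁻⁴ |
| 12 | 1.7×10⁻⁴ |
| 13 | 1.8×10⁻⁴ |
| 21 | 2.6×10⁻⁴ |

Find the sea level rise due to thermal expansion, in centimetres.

Δh = 25 cm

Layer 1 at 21 °C → α = 2.6×10⁻⁴ K⁻¹
Layer 2 at 12 °C → α = 1.7×10⁻⁴ K⁻¹
Layer 3 at 1.8 °C → α = 0.74×10⁻⁴ K⁻¹
0–200 m: 200 × 1.4 × 2.6×10⁻⁴ = 0.07280 m
1.1 × 1.7×10⁻⁴ × 740 = 0.13838 m
Layer 3: 0.74×10⁻⁴ × 0.45 × 1100 = 0.03663 m
Δh = 0.07280 + 0.13838 + 0.03663 = 0.24781 m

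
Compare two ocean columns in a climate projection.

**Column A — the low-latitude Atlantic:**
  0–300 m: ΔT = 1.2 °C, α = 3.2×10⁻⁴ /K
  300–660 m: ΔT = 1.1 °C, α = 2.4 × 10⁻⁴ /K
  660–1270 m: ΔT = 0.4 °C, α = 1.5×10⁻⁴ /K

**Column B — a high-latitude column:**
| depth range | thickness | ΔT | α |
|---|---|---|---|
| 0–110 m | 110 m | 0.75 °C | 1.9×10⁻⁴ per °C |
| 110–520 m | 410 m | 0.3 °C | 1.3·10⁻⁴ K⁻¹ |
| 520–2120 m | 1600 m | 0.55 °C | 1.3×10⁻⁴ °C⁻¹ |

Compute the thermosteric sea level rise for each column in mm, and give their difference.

A Layer 1: 300 × 3.2×10⁻⁴ × 1.2 = 0.11520 m
A 300–660 m: 1.1 × 2.4×10⁻⁴ × 360 = 0.09504 m
A 610 × 1.5×10⁻⁴ × 0.4 = 0.03660 m
A total: 0.24684 m
B 0–110 m: 1.9×10⁻⁴ × 110 × 0.75 = 0.015675 m
B 410 × 0.3 × 1.3×10⁻⁴ = 0.01599 m
B 520–2120 m: 1.3×10⁻⁴ × 0.55 × 1600 = 0.11440 m
B total: 0.146065 m
Difference: 0.24684 − 0.146065 = 0.100775 m

Δh_A ≈ 250 mm, Δh_B ≈ 150 mm; difference ≈ 100 mm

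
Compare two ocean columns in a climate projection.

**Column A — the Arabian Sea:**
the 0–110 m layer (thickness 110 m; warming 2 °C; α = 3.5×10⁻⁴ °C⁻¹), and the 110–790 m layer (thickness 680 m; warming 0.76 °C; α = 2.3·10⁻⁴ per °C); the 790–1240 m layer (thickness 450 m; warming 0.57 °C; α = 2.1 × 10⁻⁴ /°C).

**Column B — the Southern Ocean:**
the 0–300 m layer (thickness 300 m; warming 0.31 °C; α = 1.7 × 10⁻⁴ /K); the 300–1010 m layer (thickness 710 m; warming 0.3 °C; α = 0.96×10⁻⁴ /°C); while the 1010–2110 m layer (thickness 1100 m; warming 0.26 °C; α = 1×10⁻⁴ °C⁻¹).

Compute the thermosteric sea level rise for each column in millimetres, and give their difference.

Δh_A ≈ 250 mm, Δh_B ≈ 65 mm; difference ≈ 180 mm

A 0–110 m: 3.5×10⁻⁴ × 2 × 110 = 0.07700 m
A Layer 2: 0.76 × 680 × 2.3×10⁻⁴ = 0.118864 m
A Layer 3: 450 × 0.57 × 2.1×10⁻⁴ = 0.053865 m
A total: 0.249729 m
B 1.7×10⁻⁴ × 300 × 0.31 = 0.01581 m
B 0.3 × 0.96×10⁻⁴ × 710 = 0.020448 m
B 1100 × 1×10⁻⁴ × 0.26 = 0.02860 m
B total: 0.064858 m
Difference: 0.249729 − 0.064858 = 0.184871 m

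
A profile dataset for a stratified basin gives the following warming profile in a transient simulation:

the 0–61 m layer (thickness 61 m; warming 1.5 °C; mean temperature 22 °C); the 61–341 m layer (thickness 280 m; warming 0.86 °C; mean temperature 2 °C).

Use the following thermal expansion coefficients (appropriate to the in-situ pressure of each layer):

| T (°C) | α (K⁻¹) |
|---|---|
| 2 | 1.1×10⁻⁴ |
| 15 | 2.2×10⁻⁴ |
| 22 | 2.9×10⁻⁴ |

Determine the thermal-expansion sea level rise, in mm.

about 53.0 mm

Layer 1 at 22 °C → α = 2.9×10⁻⁴ K⁻¹
Layer 2 at 2 °C → α = 1.1×10⁻⁴ K⁻¹
0–61 m: 61 × 2.9×10⁻⁴ × 1.5 = 0.026535 m
61–341 m: 0.86 × 280 × 1.1×10⁻⁴ = 0.026488 m
Δh = 0.026535 + 0.026488 = 0.053023 m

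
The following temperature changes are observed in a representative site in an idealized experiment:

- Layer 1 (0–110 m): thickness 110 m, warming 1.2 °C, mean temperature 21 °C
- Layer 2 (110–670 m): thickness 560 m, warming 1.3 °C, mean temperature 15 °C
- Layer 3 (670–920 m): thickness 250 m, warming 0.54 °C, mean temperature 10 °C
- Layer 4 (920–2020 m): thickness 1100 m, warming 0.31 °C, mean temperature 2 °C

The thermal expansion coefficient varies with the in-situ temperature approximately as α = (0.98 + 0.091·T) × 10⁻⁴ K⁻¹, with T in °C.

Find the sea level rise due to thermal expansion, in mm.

Layer 1: α = (0.98 + 0.091×21)×10⁻⁴ = 2.891×10⁻⁴ K⁻¹
Layer 2: α = (0.98 + 0.091×15)×10⁻⁴ = 2.345×10⁻⁴ K⁻¹
Layer 3: α = (0.98 + 0.091×10)×10⁻⁴ = 1.89×10⁻⁴ K⁻¹
Layer 4: α = (0.98 + 0.091×2)×10⁻⁴ = 1.162×10⁻⁴ K⁻¹
110 × 2.891×10⁻⁴ × 1.2 = 0.0381612 m
Layer 2: 1.3 × 560 × 2.345×10⁻⁴ = 0.170716 m
670–920 m: 0.54 × 250 × 1.89×10⁻⁴ = 0.025515 m
920–2020 m: 1.162×10⁻⁴ × 0.31 × 1100 = 0.0396242 m
Δh = 0.0381612 + 0.170716 + 0.025515 + 0.0396242 = 0.2740164 m

274 mm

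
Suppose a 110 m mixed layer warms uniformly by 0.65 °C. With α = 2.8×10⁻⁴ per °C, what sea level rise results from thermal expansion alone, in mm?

Δh = αΔT·H = 2.8×10⁻⁴ × 0.65 × 110 = 0.02002 m

Δh = 20.0 mm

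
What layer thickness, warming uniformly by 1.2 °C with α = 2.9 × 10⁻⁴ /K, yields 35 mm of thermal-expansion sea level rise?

H = Δh/(αΔT) = 0.035 / (2.9×10⁻⁴ × 1.2) ≈ 100.6 m

about 100 m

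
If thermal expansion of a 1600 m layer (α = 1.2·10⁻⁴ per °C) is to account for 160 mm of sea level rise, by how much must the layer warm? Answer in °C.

ΔT = Δh/(αH) = 0.16 / (1.2×10⁻⁴ × 1600) ≈ 0.8333 °C

ΔT ≈ 0.833 °C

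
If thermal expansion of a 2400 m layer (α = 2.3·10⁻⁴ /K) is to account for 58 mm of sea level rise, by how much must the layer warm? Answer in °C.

about 0.11 °C

ΔT = Δh/(αH) = 0.058 / (2.3×10⁻⁴ × 2400) ≈ 0.1051 °C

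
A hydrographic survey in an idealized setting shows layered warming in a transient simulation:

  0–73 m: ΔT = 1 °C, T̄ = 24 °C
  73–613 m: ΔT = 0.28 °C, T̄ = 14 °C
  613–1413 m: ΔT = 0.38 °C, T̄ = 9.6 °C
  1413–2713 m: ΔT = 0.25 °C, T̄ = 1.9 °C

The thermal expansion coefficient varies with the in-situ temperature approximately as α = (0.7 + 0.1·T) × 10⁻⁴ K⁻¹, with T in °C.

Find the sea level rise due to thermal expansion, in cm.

Layer 1: α = (0.7 + 0.1×24)×10⁻⁴ = 3.1×10⁻⁴ K⁻¹
Layer 2: α = (0.7 + 0.1×14)×10⁻⁴ = 2.1×10⁻⁴ K⁻¹
Layer 3: α = (0.7 + 0.1×9.6)×10⁻⁴ = 1.66×10⁻⁴ K⁻¹
Layer 4: α = (0.7 + 0.1×1.9)×10⁻⁴ = 0.89×10⁻⁴ K⁻¹
Layer 1: 1 × 3.1×10⁻⁴ × 73 = 0.02263 m
Layer 2: 0.28 × 540 × 2.1×10⁻⁴ = 0.031752 m
Layer 3: 0.38 × 1.66×10⁻⁴ × 800 = 0.050464 m
Layer 4: 0.25 × 1300 × 0.89×10⁻⁴ = 0.028925 m
Δh = 0.02263 + 0.031752 + 0.050464 + 0.028925 = 0.133771 m

13.4 cm of thermosteric rise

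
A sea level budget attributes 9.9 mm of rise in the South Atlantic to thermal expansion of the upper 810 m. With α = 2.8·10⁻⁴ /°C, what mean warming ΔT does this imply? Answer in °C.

ΔT ≈ 0.0437 °C

ΔT = Δh/(αH) = 0.0099 / (2.8×10⁻⁴ × 810) ≈ 0.04365 °C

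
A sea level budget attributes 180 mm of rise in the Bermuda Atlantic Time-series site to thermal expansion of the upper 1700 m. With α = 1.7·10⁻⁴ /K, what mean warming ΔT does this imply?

about 0.62 °C

ΔT = Δh/(αH) = 0.18 / (1.7×10⁻⁴ × 1700) ≈ 0.6228 °C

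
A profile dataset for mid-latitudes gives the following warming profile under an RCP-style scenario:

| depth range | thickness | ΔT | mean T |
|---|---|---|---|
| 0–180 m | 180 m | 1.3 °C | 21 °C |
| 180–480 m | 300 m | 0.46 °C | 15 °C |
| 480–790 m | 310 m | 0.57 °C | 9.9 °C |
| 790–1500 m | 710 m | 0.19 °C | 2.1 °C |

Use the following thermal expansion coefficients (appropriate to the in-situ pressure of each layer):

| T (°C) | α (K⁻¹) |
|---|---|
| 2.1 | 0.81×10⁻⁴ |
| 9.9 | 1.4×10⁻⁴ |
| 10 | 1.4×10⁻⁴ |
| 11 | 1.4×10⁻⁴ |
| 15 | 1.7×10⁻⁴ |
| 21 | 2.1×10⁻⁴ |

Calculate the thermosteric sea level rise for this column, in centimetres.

Δh ≈ 11 cm

Layer 1 at 21 °C → α = 2.1×10⁻⁴ K⁻¹
Layer 2 at 15 °C → α = 1.7×10⁻⁴ K⁻¹
Layer 3 at 9.9 °C → α = 1.4×10⁻⁴ K⁻¹
Layer 4 at 2.1 °C → α = 0.81×10⁻⁴ K⁻¹
0–180 m: 2.1×10⁻⁴ × 1.3 × 180 = 0.04914 m
Layer 2: 1.7×10⁻⁴ × 300 × 0.46 = 0.02346 m
480–790 m: 0.57 × 310 × 1.4×10⁻⁴ = 0.024738 m
790–1500 m: 0.81×10⁻⁴ × 710 × 0.19 = 0.0109269 m
Δh = 0.04914 + 0.02346 + 0.024738 + 0.0109269 = 0.1082649 m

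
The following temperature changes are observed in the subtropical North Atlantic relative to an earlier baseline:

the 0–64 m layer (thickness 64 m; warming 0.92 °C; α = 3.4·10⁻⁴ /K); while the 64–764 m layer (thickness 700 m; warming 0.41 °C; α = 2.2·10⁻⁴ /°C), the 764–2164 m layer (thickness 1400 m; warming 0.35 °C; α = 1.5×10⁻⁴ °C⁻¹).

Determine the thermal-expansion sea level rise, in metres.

about 0.157 m

Layer 1: 3.4×10⁻⁴ × 64 × 0.92 = 0.0200192 m
64–764 m: 2.2×10⁻⁴ × 700 × 0.41 = 0.06314 m
Layer 3: 1.5×10⁻⁴ × 1400 × 0.35 = 0.07350 m
Δh = 0.0200192 + 0.06314 + 0.07350 = 0.1566592 m ≈ 0.157 m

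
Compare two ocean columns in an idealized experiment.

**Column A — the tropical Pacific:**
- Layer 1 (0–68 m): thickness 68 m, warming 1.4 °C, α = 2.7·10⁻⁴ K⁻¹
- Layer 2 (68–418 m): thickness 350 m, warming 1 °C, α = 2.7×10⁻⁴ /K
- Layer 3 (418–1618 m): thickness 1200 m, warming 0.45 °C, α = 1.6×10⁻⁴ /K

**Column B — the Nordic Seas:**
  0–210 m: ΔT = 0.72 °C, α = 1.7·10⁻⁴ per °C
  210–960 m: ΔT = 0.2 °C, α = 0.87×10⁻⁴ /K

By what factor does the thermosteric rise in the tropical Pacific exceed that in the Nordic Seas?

A 0–68 m: 1.4 × 68 × 2.7×10⁻⁴ = 0.025704 m
A 68–418 m: 350 × 2.7×10⁻⁴ × 1 = 0.09450 m
A 418–1618 m: 1.6×10⁻⁴ × 1200 × 0.45 = 0.08640 m
A total: 0.206604 m
B 1.7×10⁻⁴ × 0.72 × 210 = 0.025704 m
B Layer 2: 0.87×10⁻⁴ × 750 × 0.2 = 0.01305 m
B total: 0.038754 m
Ratio: 0.206604 / 0.038754 ≈ 5.331

≈ 5.3×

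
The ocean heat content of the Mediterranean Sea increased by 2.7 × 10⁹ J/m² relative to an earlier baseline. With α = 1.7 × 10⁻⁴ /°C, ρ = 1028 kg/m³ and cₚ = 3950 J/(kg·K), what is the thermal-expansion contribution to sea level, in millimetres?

113 mm of thermosteric rise

Δh = αQ/(ρcₚ) = 1.7×10⁻⁴ × 2.7×10⁹ / (1028 × 3950) ≈ 0.11304 m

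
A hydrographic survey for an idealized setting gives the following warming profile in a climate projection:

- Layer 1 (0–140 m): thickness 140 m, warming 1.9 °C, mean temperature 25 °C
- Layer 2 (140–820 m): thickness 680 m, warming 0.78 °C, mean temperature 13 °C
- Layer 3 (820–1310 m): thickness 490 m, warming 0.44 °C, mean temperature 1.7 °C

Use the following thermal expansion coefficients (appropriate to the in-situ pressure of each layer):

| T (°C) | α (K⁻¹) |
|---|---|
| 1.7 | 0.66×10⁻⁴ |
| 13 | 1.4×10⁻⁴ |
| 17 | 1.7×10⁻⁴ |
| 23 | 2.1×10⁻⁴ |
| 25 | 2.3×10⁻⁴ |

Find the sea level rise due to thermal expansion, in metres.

Layer 1 at 25 °C → α = 2.3×10⁻⁴ K⁻¹
Layer 2 at 13 °C → α = 1.4×10⁻⁴ K⁻¹
Layer 3 at 1.7 °C → α = 0.66×10⁻⁴ K⁻¹
0–140 m: 140 × 2.3×10⁻⁴ × 1.9 = 0.06118 m
140–820 m: 680 × 1.4×10⁻⁴ × 0.78 = 0.074256 m
Layer 3: 0.66×10⁻⁴ × 0.44 × 490 = 0.0142296 m
Δh = 0.06118 + 0.074256 + 0.0142296 = 0.1496656 m

Δh ≈ 0.150 m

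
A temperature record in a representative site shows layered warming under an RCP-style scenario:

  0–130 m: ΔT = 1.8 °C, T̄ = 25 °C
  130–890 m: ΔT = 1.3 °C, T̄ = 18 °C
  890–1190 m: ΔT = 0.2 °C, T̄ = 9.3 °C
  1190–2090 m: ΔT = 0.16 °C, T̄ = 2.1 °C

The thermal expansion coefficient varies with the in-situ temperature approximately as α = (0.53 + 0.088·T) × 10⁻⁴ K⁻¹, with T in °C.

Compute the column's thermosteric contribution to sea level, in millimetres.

Layer 1: α = (0.53 + 0.088×25)×10⁻⁴ = 2.73×10⁻⁴ K⁻¹
Layer 2: α = (0.53 + 0.088×18)×10⁻⁴ = 2.114×10⁻⁴ K⁻¹
Layer 3: α = (0.53 + 0.088×9.3)×10⁻⁴ = 1.3484×10⁻⁴ K⁻¹
Layer 4: α = (0.53 + 0.088×2.1)×10⁻⁴ = 0.7148×10⁻⁴ K⁻¹
1.8 × 130 × 2.73×10⁻⁴ = 0.063882 m
130–890 m: 760 × 2.114×10⁻⁴ × 1.3 = 0.2088632 m
0.2 × 1.3484×10⁻⁴ × 300 = 0.0080904 m
1190–2090 m: 0.16 × 900 × 0.7148×10⁻⁴ = 0.01029312 m
Δh = 0.063882 + 0.2088632 + 0.0080904 + 0.01029312 = 0.29112872 m

291 mm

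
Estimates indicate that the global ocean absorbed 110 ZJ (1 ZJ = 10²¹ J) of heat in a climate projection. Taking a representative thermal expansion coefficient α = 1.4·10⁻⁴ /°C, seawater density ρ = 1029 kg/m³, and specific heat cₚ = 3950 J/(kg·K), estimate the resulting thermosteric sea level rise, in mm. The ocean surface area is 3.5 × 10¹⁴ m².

about 10.8 mm

Per unit area: Q = 110×10²¹ / (3.5×10¹⁴) ≈ 3.143×10⁸ J/m²
Δh = αQ/(ρcₚ) = 1.4×10⁻⁴ × 3.143×10⁸ / (1029 × 3950) ≈ 0.010826 m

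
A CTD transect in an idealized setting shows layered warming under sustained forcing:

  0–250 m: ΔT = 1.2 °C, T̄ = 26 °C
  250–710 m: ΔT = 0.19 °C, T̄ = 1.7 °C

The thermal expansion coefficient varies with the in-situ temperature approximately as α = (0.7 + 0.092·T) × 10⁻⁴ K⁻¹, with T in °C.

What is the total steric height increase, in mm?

Δh ≈ 100 mm

Layer 1: α = (0.7 + 0.092×26)×10⁻⁴ = 3.092×10⁻⁴ K⁻¹
Layer 2: α = (0.7 + 0.092×1.7)×10⁻⁴ = 0.8564×10⁻⁴ K⁻¹
Layer 1: 250 × 3.092×10⁻⁴ × 1.2 = 0.09276 m
460 × 0.8564×10⁻⁴ × 0.19 = 0.007484936 m
Δh = 0.09276 + 0.007484936 = 0.100244936 m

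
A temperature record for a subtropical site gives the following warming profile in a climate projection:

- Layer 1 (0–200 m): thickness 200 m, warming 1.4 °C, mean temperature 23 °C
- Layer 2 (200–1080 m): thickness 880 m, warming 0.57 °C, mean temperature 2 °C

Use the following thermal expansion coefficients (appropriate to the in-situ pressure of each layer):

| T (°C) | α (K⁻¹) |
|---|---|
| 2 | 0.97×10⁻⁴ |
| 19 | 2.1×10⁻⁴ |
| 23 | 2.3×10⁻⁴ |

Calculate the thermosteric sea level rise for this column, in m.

Layer 1 at 23 °C → α = 2.3×10⁻⁴ K⁻¹
Layer 2 at 2 °C → α = 0.97×10⁻⁴ K⁻¹
0–200 m: 2.3×10⁻⁴ × 1.4 × 200 = 0.06440 m
Layer 2: 0.97×10⁻⁴ × 0.57 × 880 = 0.0486552 m
Δh = 0.06440 + 0.0486552 = 0.1130552 m

Δh = 0.113 m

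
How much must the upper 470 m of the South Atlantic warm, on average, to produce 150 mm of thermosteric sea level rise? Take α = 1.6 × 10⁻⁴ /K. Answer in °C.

ΔT = Δh/(αH) = 0.15 / (1.6×10⁻⁴ × 470) ≈ 1.995 °C

2.0 °C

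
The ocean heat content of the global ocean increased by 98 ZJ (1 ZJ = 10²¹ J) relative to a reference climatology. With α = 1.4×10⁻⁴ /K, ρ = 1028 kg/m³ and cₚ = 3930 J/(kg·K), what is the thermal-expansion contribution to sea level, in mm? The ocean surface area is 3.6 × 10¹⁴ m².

9.43 mm of thermosteric rise

Per unit area: Q = 98×10²¹ / (3.6×10¹⁴) ≈ 2.722×10⁸ J/m²
Δh = αQ/(ρcₚ) = 1.4×10⁻⁴ × 2.722×10⁸ / (1028 × 3930) ≈ 0.0094326 m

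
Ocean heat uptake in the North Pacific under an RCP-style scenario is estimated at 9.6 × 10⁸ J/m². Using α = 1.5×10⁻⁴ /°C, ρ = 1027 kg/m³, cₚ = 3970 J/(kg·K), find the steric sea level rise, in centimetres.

3.53 cm of thermosteric rise

Δh = αQ/(ρcₚ) = 1.5×10⁻⁴ × 9.6×10⁸ / (1027 × 3970) ≈ 0.035318 m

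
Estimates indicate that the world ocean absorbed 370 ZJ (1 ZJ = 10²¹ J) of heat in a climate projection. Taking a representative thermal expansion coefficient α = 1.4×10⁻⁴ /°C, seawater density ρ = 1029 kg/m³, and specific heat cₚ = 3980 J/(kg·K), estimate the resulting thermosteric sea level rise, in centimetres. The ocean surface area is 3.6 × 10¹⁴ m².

Per unit area: Q = 370×10²¹ / (3.6×10¹⁴) ≈ 1.028×10⁹ J/m²
Δh = αQ/(ρcₚ) = 1.4×10⁻⁴ × 1.028×10⁹ / (1029 × 3980) ≈ 0.035142 m

3.51 cm of thermosteric rise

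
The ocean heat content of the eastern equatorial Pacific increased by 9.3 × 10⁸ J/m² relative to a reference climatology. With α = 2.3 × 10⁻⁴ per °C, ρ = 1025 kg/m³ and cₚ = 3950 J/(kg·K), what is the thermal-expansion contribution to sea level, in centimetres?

Δh = αQ/(ρcₚ) = 2.3×10⁻⁴ × 9.3×10⁸ / (1025 × 3950) ≈ 0.052831 m

5.28 cm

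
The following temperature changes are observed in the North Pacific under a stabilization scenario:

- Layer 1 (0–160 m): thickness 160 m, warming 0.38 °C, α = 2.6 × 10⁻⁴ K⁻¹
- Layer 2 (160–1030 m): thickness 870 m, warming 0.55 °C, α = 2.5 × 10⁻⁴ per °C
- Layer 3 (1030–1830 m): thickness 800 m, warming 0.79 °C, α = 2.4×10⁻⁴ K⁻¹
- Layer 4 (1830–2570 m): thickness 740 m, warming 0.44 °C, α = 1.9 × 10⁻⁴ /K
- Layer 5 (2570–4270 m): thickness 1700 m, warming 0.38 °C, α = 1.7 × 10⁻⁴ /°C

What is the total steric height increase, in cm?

45.9 cm of thermosteric rise

Layer 1: 0.38 × 160 × 2.6×10⁻⁴ = 0.015808 m
160–1030 m: 2.5×10⁻⁴ × 0.55 × 870 = 0.119625 m
1030–1830 m: 0.79 × 800 × 2.4×10⁻⁴ = 0.15168 m
0.44 × 740 × 1.9×10⁻⁴ = 0.061864 m
2570–4270 m: 0.38 × 1700 × 1.7×10⁻⁴ = 0.10982 m
Δh = 0.015808 + 0.119625 + 0.15168 + 0.061864 + 0.10982 = 0.458797 m ≈ 45.9 cm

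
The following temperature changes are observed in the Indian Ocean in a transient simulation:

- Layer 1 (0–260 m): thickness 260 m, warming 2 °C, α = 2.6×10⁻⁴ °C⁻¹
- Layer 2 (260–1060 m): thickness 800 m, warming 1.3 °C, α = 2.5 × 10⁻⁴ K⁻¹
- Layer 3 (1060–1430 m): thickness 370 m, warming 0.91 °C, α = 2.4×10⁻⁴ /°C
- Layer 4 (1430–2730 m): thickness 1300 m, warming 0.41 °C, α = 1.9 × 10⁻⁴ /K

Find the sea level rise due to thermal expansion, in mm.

0–260 m: 2 × 260 × 2.6×10⁻⁴ = 0.13520 m
260–1060 m: 1.3 × 2.5×10⁻⁴ × 800 = 0.26000 m
Layer 3: 2.4×10⁻⁴ × 370 × 0.91 = 0.080808 m
0.41 × 1300 × 1.9×10⁻⁴ = 0.10127 m
Δh = 0.13520 + 0.26000 + 0.080808 + 0.10127 = 0.577278 m ≈ 577 mm

Δh = 577 mm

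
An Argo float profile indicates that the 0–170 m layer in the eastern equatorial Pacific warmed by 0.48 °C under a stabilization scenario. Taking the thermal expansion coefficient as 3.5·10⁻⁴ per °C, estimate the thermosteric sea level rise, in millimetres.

Δh = αΔT·H = 3.5×10⁻⁴ × 0.48 × 170 = 0.02856 m

about 28.6 mm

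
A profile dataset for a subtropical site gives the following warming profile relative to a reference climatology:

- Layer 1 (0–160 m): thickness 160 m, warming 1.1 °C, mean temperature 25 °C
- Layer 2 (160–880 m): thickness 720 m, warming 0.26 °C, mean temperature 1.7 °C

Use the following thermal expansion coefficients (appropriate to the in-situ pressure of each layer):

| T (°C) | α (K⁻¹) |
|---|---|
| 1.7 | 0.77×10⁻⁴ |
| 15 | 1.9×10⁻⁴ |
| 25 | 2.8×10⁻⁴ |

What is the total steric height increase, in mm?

Δh ≈ 63.7 mm

Layer 1 at 25 °C → α = 2.8×10⁻⁴ K⁻¹
Layer 2 at 1.7 °C → α = 0.77×10⁻⁴ K⁻¹
Layer 1: 1.1 × 2.8×10⁻⁴ × 160 = 0.04928 m
720 × 0.77×10⁻⁴ × 0.26 = 0.0144144 m
Δh = 0.04928 + 0.0144144 = 0.0636944 m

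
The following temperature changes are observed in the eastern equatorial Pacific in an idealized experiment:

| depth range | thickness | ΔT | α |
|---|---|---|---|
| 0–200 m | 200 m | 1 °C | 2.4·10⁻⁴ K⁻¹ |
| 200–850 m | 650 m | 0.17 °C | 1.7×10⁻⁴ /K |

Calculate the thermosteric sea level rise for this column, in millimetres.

Layer 1: 1 × 200 × 2.4×10⁻⁴ = 0.04800 m
200–850 m: 0.17 × 1.7×10⁻⁴ × 650 = 0.018785 m
Δh = 0.04800 + 0.018785 = 0.066785 m

about 67 mm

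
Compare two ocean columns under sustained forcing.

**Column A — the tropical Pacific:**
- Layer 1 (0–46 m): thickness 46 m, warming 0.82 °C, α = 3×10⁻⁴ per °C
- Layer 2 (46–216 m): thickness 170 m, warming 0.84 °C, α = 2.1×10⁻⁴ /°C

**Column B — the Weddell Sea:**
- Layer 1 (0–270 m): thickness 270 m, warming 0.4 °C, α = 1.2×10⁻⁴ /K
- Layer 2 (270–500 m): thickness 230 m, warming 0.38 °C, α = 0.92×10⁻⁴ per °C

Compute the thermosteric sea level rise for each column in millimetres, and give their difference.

A: 41.3 mm; B: 21.0 mm; difference 20.3 mm

A 0–46 m: 0.82 × 3×10⁻⁴ × 46 = 0.011316 m
A Layer 2: 0.84 × 170 × 2.1×10⁻⁴ = 0.029988 m
A total: 0.041304 m
B Layer 1: 1.2×10⁻⁴ × 0.4 × 270 = 0.01296 m
B 270–500 m: 0.92×10⁻⁴ × 230 × 0.38 = 0.0080408 m
B total: 0.0210008 m
Difference: 0.041304 − 0.0210008 = 0.0203032 m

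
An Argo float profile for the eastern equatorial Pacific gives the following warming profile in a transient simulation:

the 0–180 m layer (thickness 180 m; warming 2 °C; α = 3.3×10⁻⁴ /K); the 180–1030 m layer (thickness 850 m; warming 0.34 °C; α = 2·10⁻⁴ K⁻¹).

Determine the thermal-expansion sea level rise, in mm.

Layer 1: 3.3×10⁻⁴ × 2 × 180 = 0.11880 m
Layer 2: 2×10⁻⁴ × 850 × 0.34 = 0.05780 m
Δh = 0.11880 + 0.05780 = 0.17660 m ≈ 177 mm

Δh ≈ 177 mm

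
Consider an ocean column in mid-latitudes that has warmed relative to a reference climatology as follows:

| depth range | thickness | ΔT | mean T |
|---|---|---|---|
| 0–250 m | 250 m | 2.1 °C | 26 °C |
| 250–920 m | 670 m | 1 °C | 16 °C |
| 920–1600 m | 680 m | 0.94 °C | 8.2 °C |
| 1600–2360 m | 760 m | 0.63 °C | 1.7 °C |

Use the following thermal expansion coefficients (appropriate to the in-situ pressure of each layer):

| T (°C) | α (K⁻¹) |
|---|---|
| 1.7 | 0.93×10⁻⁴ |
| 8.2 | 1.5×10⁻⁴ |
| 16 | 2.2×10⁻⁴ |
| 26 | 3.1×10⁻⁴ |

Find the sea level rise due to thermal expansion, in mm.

Layer 1 at 26 °C → α = 3.1×10⁻⁴ K⁻¹
Layer 2 at 16 °C → α = 2.2×10⁻⁴ K⁻¹
Layer 3 at 8.2 °C → α = 1.5×10⁻⁴ K⁻¹
Layer 4 at 1.7 °C → α = 0.93×10⁻⁴ K⁻¹
Layer 1: 3.1×10⁻⁴ × 250 × 2.1 = 0.16275 m
Layer 2: 670 × 2.2×10⁻⁴ × 1 = 0.14740 m
Layer 3: 1.5×10⁻⁴ × 0.94 × 680 = 0.09588 m
Layer 4: 0.63 × 0.93×10⁻⁴ × 760 = 0.0445284 m
Δh = 0.16275 + 0.14740 + 0.09588 + 0.0445284 = 0.4505584 m

Δh = 451 mm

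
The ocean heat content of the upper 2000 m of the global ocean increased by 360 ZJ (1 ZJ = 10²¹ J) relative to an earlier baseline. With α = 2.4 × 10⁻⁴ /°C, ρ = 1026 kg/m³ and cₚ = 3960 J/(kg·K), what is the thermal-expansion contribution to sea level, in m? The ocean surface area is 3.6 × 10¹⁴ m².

Per unit area: Q = 360×10²¹ / (3.6×10¹⁴) = 1×10⁹ J/m²
Δh = αQ/(ρcₚ) = 2.4×10⁻⁴ × 1×10⁹ / (1026 × 3960) ≈ 0.05907 m

0.0591 m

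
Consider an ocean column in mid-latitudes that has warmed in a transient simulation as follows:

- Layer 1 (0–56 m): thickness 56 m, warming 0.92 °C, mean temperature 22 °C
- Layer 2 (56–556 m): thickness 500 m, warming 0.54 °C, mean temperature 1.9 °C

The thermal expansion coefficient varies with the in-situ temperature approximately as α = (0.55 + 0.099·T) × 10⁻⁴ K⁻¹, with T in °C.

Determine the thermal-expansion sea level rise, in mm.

Δh ≈ 34.0 mm

Layer 1: α = (0.55 + 0.099×22)×10⁻⁴ = 2.728×10⁻⁴ K⁻¹
Layer 2: α = (0.55 + 0.099×1.9)×10⁻⁴ = 0.7381×10⁻⁴ K⁻¹
Layer 1: 0.92 × 2.728×10⁻⁴ × 56 = 0.014054656 m
56–556 m: 0.54 × 0.7381×10⁻⁴ × 500 = 0.0199287 m
Δh = 0.014054656 + 0.0199287 = 0.033983356 m ≈ 34.0 mm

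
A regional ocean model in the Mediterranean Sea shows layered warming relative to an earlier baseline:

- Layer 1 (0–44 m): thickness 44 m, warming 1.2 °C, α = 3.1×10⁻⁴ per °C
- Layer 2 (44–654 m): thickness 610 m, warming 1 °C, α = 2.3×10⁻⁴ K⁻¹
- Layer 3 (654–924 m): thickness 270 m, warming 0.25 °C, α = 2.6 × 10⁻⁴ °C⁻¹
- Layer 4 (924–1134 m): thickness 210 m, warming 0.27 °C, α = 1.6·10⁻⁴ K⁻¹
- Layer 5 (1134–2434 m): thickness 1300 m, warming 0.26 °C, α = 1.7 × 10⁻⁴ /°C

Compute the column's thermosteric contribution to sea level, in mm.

Δh = 240 mm

0–44 m: 44 × 3.1×10⁻⁴ × 1.2 = 0.016368 m
Layer 2: 1 × 610 × 2.3×10⁻⁴ = 0.14030 m
654–924 m: 270 × 0.25 × 2.6×10⁻⁴ = 0.01755 m
Layer 4: 210 × 1.6×10⁻⁴ × 0.27 = 0.009072 m
Layer 5: 1.7×10⁻⁴ × 0.26 × 1300 = 0.05746 m
Δh = 0.016368 + 0.14030 + 0.01755 + 0.009072 + 0.05746 = 0.24075 m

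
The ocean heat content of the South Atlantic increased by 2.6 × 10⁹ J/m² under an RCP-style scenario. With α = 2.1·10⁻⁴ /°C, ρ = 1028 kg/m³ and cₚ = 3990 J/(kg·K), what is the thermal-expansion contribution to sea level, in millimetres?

Δh ≈ 133 mm

Δh = αQ/(ρcₚ) = 2.1×10⁻⁴ × 2.6×10⁹ / (1028 × 3990) ≈ 0.13311 m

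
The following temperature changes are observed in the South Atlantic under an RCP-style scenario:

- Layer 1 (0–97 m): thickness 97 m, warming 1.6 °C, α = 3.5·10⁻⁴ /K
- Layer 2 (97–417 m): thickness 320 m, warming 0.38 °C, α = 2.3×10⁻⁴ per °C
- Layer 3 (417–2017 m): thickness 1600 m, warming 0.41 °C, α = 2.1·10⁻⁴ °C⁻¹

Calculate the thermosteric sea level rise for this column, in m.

Δh ≈ 0.220 m

0–97 m: 1.6 × 3.5×10⁻⁴ × 97 = 0.05432 m
97–417 m: 320 × 2.3×10⁻⁴ × 0.38 = 0.027968 m
Layer 3: 1600 × 2.1×10⁻⁴ × 0.41 = 0.13776 m
Δh = 0.05432 + 0.027968 + 0.13776 = 0.220048 m ≈ 0.220 m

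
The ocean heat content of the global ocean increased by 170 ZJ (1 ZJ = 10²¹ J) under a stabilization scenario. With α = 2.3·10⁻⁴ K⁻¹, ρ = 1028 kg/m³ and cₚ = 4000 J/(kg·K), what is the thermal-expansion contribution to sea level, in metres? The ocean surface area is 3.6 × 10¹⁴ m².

Per unit area: Q = 170×10²¹ / (3.6×10¹⁴) ≈ 4.722×10⁸ J/m²
Δh = αQ/(ρcₚ) = 2.3×10⁻⁴ × 4.722×10⁸ / (1028 × 4000) ≈ 0.026412 m

0.0264 m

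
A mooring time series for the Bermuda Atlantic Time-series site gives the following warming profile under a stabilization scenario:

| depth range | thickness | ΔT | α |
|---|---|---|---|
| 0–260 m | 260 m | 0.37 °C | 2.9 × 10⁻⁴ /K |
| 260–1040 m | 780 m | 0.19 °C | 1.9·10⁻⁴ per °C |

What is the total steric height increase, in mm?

260 × 2.9×10⁻⁴ × 0.37 = 0.027898 m
0.19 × 1.9×10⁻⁴ × 780 = 0.028158 m
Δh = 0.027898 + 0.028158 = 0.056056 m

56 mm of thermosteric rise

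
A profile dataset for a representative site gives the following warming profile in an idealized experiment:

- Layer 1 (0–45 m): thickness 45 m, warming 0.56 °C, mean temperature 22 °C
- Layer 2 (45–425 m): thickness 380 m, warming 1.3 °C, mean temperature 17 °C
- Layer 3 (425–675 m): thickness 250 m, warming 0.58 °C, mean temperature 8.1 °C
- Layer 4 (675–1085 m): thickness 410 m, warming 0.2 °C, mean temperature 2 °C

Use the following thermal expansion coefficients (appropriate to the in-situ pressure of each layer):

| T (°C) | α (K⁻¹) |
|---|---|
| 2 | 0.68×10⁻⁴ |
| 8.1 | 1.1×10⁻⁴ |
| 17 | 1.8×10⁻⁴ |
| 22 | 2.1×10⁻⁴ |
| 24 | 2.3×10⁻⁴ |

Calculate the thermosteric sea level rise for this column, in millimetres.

Layer 1 at 22 °C → α = 2.1×10⁻⁴ K⁻¹
Layer 2 at 17 °C → α = 1.8×10⁻⁴ K⁻¹
Layer 3 at 8.1 °C → α = 1.1×10⁻⁴ K⁻¹
Layer 4 at 2 °C → α = 0.68×10⁻⁴ K⁻¹
0–45 m: 0.56 × 45 × 2.1×10⁻⁴ = 0.005292 m
380 × 1.3 × 1.8×10⁻⁴ = 0.08892 m
1.1×10⁻⁴ × 0.58 × 250 = 0.01595 m
675–1085 m: 0.2 × 410 × 0.68×10⁻⁴ = 0.005576 m
Δh = 0.005292 + 0.08892 + 0.01595 + 0.005576 = 0.115738 m ≈ 116 mm

about 116 mm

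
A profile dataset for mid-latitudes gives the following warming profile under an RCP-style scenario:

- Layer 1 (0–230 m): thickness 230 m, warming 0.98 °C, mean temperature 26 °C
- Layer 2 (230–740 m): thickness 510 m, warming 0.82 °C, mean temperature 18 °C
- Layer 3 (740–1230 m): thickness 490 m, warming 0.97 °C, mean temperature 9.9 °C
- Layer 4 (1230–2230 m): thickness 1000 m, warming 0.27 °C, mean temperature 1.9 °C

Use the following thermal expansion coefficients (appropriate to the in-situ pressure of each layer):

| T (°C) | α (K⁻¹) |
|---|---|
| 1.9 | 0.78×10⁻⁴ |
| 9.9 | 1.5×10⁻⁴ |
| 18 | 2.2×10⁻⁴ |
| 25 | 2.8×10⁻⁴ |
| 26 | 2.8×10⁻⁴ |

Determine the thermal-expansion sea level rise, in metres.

0.247 m

Layer 1 at 26 °C → α = 2.8×10⁻⁴ K⁻¹
Layer 2 at 18 °C → α = 2.2×10⁻⁴ K⁻¹
Layer 3 at 9.9 °C → α = 1.5×10⁻⁴ K⁻¹
Layer 4 at 1.9 °C → α = 0.78×10⁻⁴ K⁻¹
2.8×10⁻⁴ × 230 × 0.98 = 0.063112 m
230–740 m: 2.2×10⁻⁴ × 0.82 × 510 = 0.092004 m
490 × 1.5×10⁻⁴ × 0.97 = 0.071295 m
Layer 4: 0.27 × 1000 × 0.78×10⁻⁴ = 0.02106 m
Δh = 0.063112 + 0.092004 + 0.071295 + 0.02106 = 0.247471 m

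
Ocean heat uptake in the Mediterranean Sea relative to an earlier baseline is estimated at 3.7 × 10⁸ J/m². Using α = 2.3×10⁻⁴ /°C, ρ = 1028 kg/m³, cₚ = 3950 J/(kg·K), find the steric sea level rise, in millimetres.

21.0 mm

Δh = αQ/(ρcₚ) = 2.3×10⁻⁴ × 3.7×10⁸ / (1028 × 3950) ≈ 0.020957 m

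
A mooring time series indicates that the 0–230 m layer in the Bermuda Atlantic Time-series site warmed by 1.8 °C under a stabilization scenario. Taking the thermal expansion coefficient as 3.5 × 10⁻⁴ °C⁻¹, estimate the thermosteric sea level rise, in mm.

145 mm of thermosteric rise

Δh = αΔT·H = 3.5×10⁻⁴ × 1.8 × 230 = 0.14490 m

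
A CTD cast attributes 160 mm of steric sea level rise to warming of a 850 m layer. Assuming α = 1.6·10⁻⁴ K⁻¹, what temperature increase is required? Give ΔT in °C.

1.2 °C

ΔT = Δh/(αH) = 0.16 / (1.6×10⁻⁴ × 850) ≈ 1.176 °C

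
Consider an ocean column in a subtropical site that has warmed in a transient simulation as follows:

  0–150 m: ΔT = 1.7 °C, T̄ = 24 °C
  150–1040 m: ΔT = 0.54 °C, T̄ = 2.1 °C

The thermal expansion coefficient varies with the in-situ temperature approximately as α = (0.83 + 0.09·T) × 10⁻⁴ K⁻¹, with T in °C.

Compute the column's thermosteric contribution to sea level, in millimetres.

Δh = 125 mm

Layer 1: α = (0.83 + 0.09×24)×10⁻⁴ = 2.99×10⁻⁴ K⁻¹
Layer 2: α = (0.83 + 0.09×2.1)×10⁻⁴ = 1.019×10⁻⁴ K⁻¹
0–150 m: 1.7 × 150 × 2.99×10⁻⁴ = 0.076245 m
Layer 2: 0.54 × 890 × 1.019×10⁻⁴ = 0.04897314 m
Δh = 0.076245 + 0.04897314 = 0.12521814 m ≈ 125 mm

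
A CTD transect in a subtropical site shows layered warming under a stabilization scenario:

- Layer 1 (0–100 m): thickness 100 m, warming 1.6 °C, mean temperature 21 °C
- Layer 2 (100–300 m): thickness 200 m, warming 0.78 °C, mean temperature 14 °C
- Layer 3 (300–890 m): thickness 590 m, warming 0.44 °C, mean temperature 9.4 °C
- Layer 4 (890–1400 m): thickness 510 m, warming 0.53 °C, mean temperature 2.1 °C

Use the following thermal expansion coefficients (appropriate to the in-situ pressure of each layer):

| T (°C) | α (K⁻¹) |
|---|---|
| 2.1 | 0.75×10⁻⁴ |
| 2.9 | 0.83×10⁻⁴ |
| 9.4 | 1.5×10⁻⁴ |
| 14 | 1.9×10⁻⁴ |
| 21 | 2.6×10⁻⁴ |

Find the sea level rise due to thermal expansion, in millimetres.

about 130 mm

Layer 1 at 21 °C → α = 2.6×10⁻⁴ K⁻¹
Layer 2 at 14 °C → α = 1.9×10⁻⁴ K⁻¹
Layer 3 at 9.4 °C → α = 1.5×10⁻⁴ K⁻¹
Layer 4 at 2.1 °C → α = 0.75×10⁻⁴ K⁻¹
0–100 m: 100 × 2.6×10⁻⁴ × 1.6 = 0.04160 m
Layer 2: 0.78 × 200 × 1.9×10⁻⁴ = 0.02964 m
Layer 3: 590 × 0.44 × 1.5×10⁻⁴ = 0.03894 m
0.75×10⁻⁴ × 0.53 × 510 = 0.0202725 m
Δh = 0.04160 + 0.02964 + 0.03894 + 0.0202725 = 0.1304525 m ≈ 130 mm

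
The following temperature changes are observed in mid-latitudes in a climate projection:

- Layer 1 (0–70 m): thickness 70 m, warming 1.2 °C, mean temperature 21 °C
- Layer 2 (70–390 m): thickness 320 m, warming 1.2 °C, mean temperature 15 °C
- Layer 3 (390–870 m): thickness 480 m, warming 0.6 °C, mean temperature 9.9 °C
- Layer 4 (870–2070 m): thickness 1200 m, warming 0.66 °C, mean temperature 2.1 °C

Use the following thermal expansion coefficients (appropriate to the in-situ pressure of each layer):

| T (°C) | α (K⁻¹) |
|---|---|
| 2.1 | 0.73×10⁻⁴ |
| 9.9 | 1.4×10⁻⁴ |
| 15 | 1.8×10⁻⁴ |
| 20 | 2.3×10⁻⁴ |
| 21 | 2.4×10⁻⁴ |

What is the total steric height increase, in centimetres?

about 19 cm

Layer 1 at 21 °C → α = 2.4×10⁻⁴ K⁻¹
Layer 2 at 15 °C → α = 1.8×10⁻⁴ K⁻¹
Layer 3 at 9.9 °C → α = 1.4×10⁻⁴ K⁻¹
Layer 4 at 2.1 °C → α = 0.73×10⁻⁴ K⁻¹
0–70 m: 2.4×10⁻⁴ × 70 × 1.2 = 0.02016 m
70–390 m: 1.2 × 1.8×10⁻⁴ × 320 = 0.06912 m
1.4×10⁻⁴ × 0.6 × 480 = 0.04032 m
Layer 4: 0.73×10⁻⁴ × 0.66 × 1200 = 0.057816 m
Δh = 0.02016 + 0.06912 + 0.04032 + 0.057816 = 0.187416 m ≈ 19 cm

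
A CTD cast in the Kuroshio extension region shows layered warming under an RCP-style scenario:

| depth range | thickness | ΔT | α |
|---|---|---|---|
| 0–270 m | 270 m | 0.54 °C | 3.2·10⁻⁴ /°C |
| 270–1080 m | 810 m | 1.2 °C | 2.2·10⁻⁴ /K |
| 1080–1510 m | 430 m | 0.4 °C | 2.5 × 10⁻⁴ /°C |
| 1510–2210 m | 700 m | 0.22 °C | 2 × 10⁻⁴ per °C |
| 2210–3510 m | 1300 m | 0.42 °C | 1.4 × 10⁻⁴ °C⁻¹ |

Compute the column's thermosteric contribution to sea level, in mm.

270 × 3.2×10⁻⁴ × 0.54 = 0.046656 m
270–1080 m: 2.2×10⁻⁴ × 1.2 × 810 = 0.21384 m
1080–1510 m: 430 × 0.4 × 2.5×10⁻⁴ = 0.04300 m
Layer 4: 2×10⁻⁴ × 700 × 0.22 = 0.03080 m
2210–3510 m: 1300 × 1.4×10⁻⁴ × 0.42 = 0.07644 m
Δh = 0.046656 + 0.21384 + 0.04300 + 0.03080 + 0.07644 = 0.410736 m ≈ 411 mm

411 mm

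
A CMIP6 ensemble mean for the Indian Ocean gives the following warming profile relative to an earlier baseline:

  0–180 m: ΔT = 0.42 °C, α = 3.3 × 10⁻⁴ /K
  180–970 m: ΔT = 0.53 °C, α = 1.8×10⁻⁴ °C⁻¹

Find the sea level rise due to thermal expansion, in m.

Layer 1: 3.3×10⁻⁴ × 180 × 0.42 = 0.024948 m
0.53 × 790 × 1.8×10⁻⁴ = 0.075366 m
Δh = 0.024948 + 0.075366 = 0.100314 m

Δh = 0.10 m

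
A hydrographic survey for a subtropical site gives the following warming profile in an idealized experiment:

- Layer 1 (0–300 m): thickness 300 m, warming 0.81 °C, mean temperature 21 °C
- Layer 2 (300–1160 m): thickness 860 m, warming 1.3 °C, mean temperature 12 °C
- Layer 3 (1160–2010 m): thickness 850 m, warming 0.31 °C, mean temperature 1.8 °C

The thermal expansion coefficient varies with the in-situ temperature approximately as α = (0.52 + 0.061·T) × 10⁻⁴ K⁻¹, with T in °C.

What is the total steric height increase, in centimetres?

20 cm of thermosteric rise

Layer 1: α = (0.52 + 0.061×21)×10⁻⁴ = 1.801×10⁻⁴ K⁻¹
Layer 2: α = (0.52 + 0.061×12)×10⁻⁴ = 1.252×10⁻⁴ K⁻¹
Layer 3: α = (0.52 + 0.061×1.8)×10⁻⁴ = 0.6298×10⁻⁴ K⁻¹
0.81 × 1.801×10⁻⁴ × 300 = 0.0437643 m
1.3 × 1.252×10⁻⁴ × 860 = 0.1399736 m
Layer 3: 0.6298×10⁻⁴ × 850 × 0.31 = 0.01659523 m
Δh = 0.0437643 + 0.1399736 + 0.01659523 = 0.20033313 m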